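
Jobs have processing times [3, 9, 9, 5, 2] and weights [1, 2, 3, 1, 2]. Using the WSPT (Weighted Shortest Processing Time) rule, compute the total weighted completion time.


Compute p/w ratios and sort ascending (WSPT): [(2, 2), (3, 1), (9, 3), (9, 2), (5, 1)]
Compute weighted completion times:
  Job (p=2,w=2): C=2, w*C=2*2=4
  Job (p=3,w=1): C=5, w*C=1*5=5
  Job (p=9,w=3): C=14, w*C=3*14=42
  Job (p=9,w=2): C=23, w*C=2*23=46
  Job (p=5,w=1): C=28, w*C=1*28=28
Total weighted completion time = 125

125


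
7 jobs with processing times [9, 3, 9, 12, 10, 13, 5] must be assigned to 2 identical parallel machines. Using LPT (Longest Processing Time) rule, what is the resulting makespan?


Sort jobs in decreasing order (LPT): [13, 12, 10, 9, 9, 5, 3]
Assign each job to the least loaded machine:
  Machine 1: jobs [13, 9, 9], load = 31
  Machine 2: jobs [12, 10, 5, 3], load = 30
Makespan = max load = 31

31


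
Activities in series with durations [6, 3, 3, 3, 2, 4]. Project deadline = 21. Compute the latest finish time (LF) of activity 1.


LF(activity 1) = deadline - sum of successor durations
Successors: activities 2 through 6 with durations [3, 3, 3, 2, 4]
Sum of successor durations = 15
LF = 21 - 15 = 6

6


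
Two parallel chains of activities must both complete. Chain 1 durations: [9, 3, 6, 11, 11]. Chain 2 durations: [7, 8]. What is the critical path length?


Path A total = 9 + 3 + 6 + 11 + 11 = 40
Path B total = 7 + 8 = 15
Critical path = longest path = max(40, 15) = 40

40


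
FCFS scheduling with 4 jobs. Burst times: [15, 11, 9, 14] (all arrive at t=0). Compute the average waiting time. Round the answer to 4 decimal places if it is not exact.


FCFS order (as given): [15, 11, 9, 14]
Waiting times:
  Job 1: wait = 0
  Job 2: wait = 15
  Job 3: wait = 26
  Job 4: wait = 35
Sum of waiting times = 76
Average waiting time = 76/4 = 19.0

19.0


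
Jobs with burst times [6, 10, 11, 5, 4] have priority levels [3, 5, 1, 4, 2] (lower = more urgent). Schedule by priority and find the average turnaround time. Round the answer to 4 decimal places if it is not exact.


Sort by priority (ascending = highest first):
Order: [(1, 11), (2, 4), (3, 6), (4, 5), (5, 10)]
Completion times:
  Priority 1, burst=11, C=11
  Priority 2, burst=4, C=15
  Priority 3, burst=6, C=21
  Priority 4, burst=5, C=26
  Priority 5, burst=10, C=36
Average turnaround = 109/5 = 21.8

21.8


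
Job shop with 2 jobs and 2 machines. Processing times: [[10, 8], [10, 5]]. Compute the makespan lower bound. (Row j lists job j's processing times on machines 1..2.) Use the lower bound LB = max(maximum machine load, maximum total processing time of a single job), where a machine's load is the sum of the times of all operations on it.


Machine loads:
  Machine 1: 10 + 10 = 20
  Machine 2: 8 + 5 = 13
Max machine load = 20
Job totals:
  Job 1: 18
  Job 2: 15
Max job total = 18
Lower bound = max(20, 18) = 20

20


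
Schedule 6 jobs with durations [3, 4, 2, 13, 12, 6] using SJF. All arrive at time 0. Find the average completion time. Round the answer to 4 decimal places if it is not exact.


SJF order (ascending): [2, 3, 4, 6, 12, 13]
Completion times:
  Job 1: burst=2, C=2
  Job 2: burst=3, C=5
  Job 3: burst=4, C=9
  Job 4: burst=6, C=15
  Job 5: burst=12, C=27
  Job 6: burst=13, C=40
Average completion = 98/6 = 16.3333

16.3333


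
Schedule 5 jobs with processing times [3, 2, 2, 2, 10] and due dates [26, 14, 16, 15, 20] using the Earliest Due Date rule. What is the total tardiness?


Sort by due date (EDD order): [(2, 14), (2, 15), (2, 16), (10, 20), (3, 26)]
Compute completion times and tardiness:
  Job 1: p=2, d=14, C=2, tardiness=max(0,2-14)=0
  Job 2: p=2, d=15, C=4, tardiness=max(0,4-15)=0
  Job 3: p=2, d=16, C=6, tardiness=max(0,6-16)=0
  Job 4: p=10, d=20, C=16, tardiness=max(0,16-20)=0
  Job 5: p=3, d=26, C=19, tardiness=max(0,19-26)=0
Total tardiness = 0

0


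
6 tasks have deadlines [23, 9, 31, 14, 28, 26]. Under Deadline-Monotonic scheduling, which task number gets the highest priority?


Sort tasks by relative deadline (ascending):
  Task 2: deadline = 9
  Task 4: deadline = 14
  Task 1: deadline = 23
  Task 6: deadline = 26
  Task 5: deadline = 28
  Task 3: deadline = 31
Priority order (highest first): [2, 4, 1, 6, 5, 3]
Highest priority task = 2

2


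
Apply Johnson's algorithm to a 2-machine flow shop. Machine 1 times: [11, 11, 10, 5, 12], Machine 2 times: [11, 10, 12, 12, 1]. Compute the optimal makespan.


Apply Johnson's rule:
  Group 1 (a <= b): [(4, 5, 12), (3, 10, 12), (1, 11, 11)]
  Group 2 (a > b): [(2, 11, 10), (5, 12, 1)]
Optimal job order: [4, 3, 1, 2, 5]
Schedule:
  Job 4: M1 done at 5, M2 done at 17
  Job 3: M1 done at 15, M2 done at 29
  Job 1: M1 done at 26, M2 done at 40
  Job 2: M1 done at 37, M2 done at 50
  Job 5: M1 done at 49, M2 done at 51
Makespan = 51

51


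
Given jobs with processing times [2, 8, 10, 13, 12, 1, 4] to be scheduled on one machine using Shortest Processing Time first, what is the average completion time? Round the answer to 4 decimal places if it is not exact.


Sort jobs by processing time (SPT order): [1, 2, 4, 8, 10, 12, 13]
Compute completion times sequentially:
  Job 1: processing = 1, completes at 1
  Job 2: processing = 2, completes at 3
  Job 3: processing = 4, completes at 7
  Job 4: processing = 8, completes at 15
  Job 5: processing = 10, completes at 25
  Job 6: processing = 12, completes at 37
  Job 7: processing = 13, completes at 50
Sum of completion times = 138
Average completion time = 138/7 = 19.7143

19.7143


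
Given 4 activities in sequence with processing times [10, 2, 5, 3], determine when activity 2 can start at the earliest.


Activity 2 starts after activities 1 through 1 complete.
Predecessor durations: [10]
ES = 10 = 10

10


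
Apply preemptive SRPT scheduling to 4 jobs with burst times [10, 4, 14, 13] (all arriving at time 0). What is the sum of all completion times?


Since all jobs arrive at t=0, SRPT equals SPT ordering.
SPT order: [4, 10, 13, 14]
Completion times:
  Job 1: p=4, C=4
  Job 2: p=10, C=14
  Job 3: p=13, C=27
  Job 4: p=14, C=41
Total completion time = 4 + 14 + 27 + 41 = 86

86


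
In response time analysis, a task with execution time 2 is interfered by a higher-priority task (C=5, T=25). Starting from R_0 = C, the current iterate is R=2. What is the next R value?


R_next = C + ceil(R_prev / T_hp) * C_hp
ceil(2 / 25) = ceil(0.08) = 1
Interference = 1 * 5 = 5
R_next = 2 + 5 = 7

7


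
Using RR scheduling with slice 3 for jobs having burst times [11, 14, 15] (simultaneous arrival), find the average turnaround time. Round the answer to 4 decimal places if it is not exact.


Time quantum = 3
Execution trace:
  J1 runs 3 units, time = 3
  J2 runs 3 units, time = 6
  J3 runs 3 units, time = 9
  J1 runs 3 units, time = 12
  J2 runs 3 units, time = 15
  J3 runs 3 units, time = 18
  J1 runs 3 units, time = 21
  J2 runs 3 units, time = 24
  J3 runs 3 units, time = 27
  J1 runs 2 units, time = 29
  J2 runs 3 units, time = 32
  J3 runs 3 units, time = 35
  J2 runs 2 units, time = 37
  J3 runs 3 units, time = 40
Finish times: [29, 37, 40]
Average turnaround = 106/3 = 35.3333

35.3333


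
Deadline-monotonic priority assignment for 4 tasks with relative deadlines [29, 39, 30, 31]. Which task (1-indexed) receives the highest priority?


Sort tasks by relative deadline (ascending):
  Task 1: deadline = 29
  Task 3: deadline = 30
  Task 4: deadline = 31
  Task 2: deadline = 39
Priority order (highest first): [1, 3, 4, 2]
Highest priority task = 1

1


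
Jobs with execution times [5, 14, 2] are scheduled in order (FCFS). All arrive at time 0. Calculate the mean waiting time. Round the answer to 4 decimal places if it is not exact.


FCFS order (as given): [5, 14, 2]
Waiting times:
  Job 1: wait = 0
  Job 2: wait = 5
  Job 3: wait = 19
Sum of waiting times = 24
Average waiting time = 24/3 = 8.0

8.0


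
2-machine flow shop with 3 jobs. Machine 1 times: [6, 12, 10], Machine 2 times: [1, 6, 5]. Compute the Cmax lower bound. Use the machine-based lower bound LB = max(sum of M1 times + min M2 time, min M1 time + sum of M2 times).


LB1 = sum(M1 times) + min(M2 times) = 28 + 1 = 29
LB2 = min(M1 times) + sum(M2 times) = 6 + 12 = 18
Lower bound = max(LB1, LB2) = max(29, 18) = 29

29


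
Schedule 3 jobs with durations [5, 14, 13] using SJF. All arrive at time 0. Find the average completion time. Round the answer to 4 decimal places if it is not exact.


SJF order (ascending): [5, 13, 14]
Completion times:
  Job 1: burst=5, C=5
  Job 2: burst=13, C=18
  Job 3: burst=14, C=32
Average completion = 55/3 = 18.3333

18.3333


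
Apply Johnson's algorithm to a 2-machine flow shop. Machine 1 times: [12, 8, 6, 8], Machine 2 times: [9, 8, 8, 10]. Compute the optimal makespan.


Apply Johnson's rule:
  Group 1 (a <= b): [(3, 6, 8), (2, 8, 8), (4, 8, 10)]
  Group 2 (a > b): [(1, 12, 9)]
Optimal job order: [3, 2, 4, 1]
Schedule:
  Job 3: M1 done at 6, M2 done at 14
  Job 2: M1 done at 14, M2 done at 22
  Job 4: M1 done at 22, M2 done at 32
  Job 1: M1 done at 34, M2 done at 43
Makespan = 43

43


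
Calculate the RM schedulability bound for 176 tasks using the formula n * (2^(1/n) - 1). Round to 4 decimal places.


Compute 2^(1/176) = 1.0039461017
Subtract 1: 1.0039461017 - 1 = 0.0039461017
Multiply by n: 176 * 0.0039461017 = 0.6945138992
Round to 4 dp: 0.6945

0.6945


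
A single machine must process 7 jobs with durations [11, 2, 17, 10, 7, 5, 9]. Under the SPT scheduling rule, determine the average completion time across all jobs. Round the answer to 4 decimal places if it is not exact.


Sort jobs by processing time (SPT order): [2, 5, 7, 9, 10, 11, 17]
Compute completion times sequentially:
  Job 1: processing = 2, completes at 2
  Job 2: processing = 5, completes at 7
  Job 3: processing = 7, completes at 14
  Job 4: processing = 9, completes at 23
  Job 5: processing = 10, completes at 33
  Job 6: processing = 11, completes at 44
  Job 7: processing = 17, completes at 61
Sum of completion times = 184
Average completion time = 184/7 = 26.2857

26.2857


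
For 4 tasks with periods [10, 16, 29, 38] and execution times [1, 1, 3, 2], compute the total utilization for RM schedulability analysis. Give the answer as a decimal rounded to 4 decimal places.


Compute individual utilizations (exact fractions):
  Task 1: C/T = 1/10 (approx. 0.1)
  Task 2: C/T = 1/16 (approx. 0.0625)
  Task 3: C/T = 3/29 (approx. 0.1034)
  Task 4: C/T = 2/38 = 1/19 (approx. 0.0526)
Total utilization U = 1/10 + 1/16 + 3/29 + 1/19 = 14043/44080
Rounded to 4 decimal places: U = 0.3186
RM (Liu & Layland) bound for 4 tasks = 0.756828; compare with U = 14043/44080 (approx. 0.318580)
U <= bound, so schedulable by RM sufficient condition.

0.3186


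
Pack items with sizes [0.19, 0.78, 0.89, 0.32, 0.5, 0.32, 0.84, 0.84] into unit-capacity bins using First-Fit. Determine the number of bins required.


Place items sequentially using First-Fit:
  Item 0.19 -> new Bin 1
  Item 0.78 -> Bin 1 (now 0.97)
  Item 0.89 -> new Bin 2
  Item 0.32 -> new Bin 3
  Item 0.5 -> Bin 3 (now 0.82)
  Item 0.32 -> new Bin 4
  Item 0.84 -> new Bin 5
  Item 0.84 -> new Bin 6
Total bins used = 6

6


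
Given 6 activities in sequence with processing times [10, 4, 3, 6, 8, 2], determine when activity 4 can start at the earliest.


Activity 4 starts after activities 1 through 3 complete.
Predecessor durations: [10, 4, 3]
ES = 10 + 4 + 3 = 17

17


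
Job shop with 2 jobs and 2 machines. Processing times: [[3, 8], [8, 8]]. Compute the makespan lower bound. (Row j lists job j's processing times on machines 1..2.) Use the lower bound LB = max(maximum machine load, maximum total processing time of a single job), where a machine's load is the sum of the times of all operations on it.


Machine loads:
  Machine 1: 3 + 8 = 11
  Machine 2: 8 + 8 = 16
Max machine load = 16
Job totals:
  Job 1: 11
  Job 2: 16
Max job total = 16
Lower bound = max(16, 16) = 16

16


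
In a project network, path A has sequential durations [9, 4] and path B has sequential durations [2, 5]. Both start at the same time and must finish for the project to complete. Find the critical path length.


Path A total = 9 + 4 = 13
Path B total = 2 + 5 = 7
Critical path = longest path = max(13, 7) = 13

13


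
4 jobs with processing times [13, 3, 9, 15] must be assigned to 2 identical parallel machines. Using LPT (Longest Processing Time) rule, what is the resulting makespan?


Sort jobs in decreasing order (LPT): [15, 13, 9, 3]
Assign each job to the least loaded machine:
  Machine 1: jobs [15, 3], load = 18
  Machine 2: jobs [13, 9], load = 22
Makespan = max load = 22

22


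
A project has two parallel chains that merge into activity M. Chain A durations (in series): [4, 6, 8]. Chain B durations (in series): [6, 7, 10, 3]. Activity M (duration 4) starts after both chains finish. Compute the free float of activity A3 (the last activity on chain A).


ES(A3) = sum of predecessors on chain A = 10
EF(A3) = ES + duration = 10 + 8 = 18
Successor of A3 is M. ES(M) = max(sum(A), sum(B)) = max(18, 26) = 26
Free float = ES(successor) - EF(current) = 26 - 18 = 8

8


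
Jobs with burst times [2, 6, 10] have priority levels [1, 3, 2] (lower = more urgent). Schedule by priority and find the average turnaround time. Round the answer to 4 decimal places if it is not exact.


Sort by priority (ascending = highest first):
Order: [(1, 2), (2, 10), (3, 6)]
Completion times:
  Priority 1, burst=2, C=2
  Priority 2, burst=10, C=12
  Priority 3, burst=6, C=18
Average turnaround = 32/3 = 10.6667

10.6667


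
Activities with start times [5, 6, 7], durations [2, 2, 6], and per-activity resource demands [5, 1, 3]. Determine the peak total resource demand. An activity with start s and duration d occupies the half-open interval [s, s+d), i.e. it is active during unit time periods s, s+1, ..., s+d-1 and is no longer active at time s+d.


Each activity i is active on [start_i, start_i + duration_i).
Compute total resource usage per time slot:
  t=0: active resources = [], total = 0
  t=1: active resources = [], total = 0
  t=2: active resources = [], total = 0
  t=3: active resources = [], total = 0
  t=4: active resources = [], total = 0
  t=5: active resources = [5], total = 5
  t=6: active resources = [5, 1], total = 6
  t=7: active resources = [1, 3], total = 4
  t=8: active resources = [3], total = 3
  t=9: active resources = [3], total = 3
  t=10: active resources = [3], total = 3
  t=11: active resources = [3], total = 3
  t=12: active resources = [3], total = 3
Peak resource demand = 6

6


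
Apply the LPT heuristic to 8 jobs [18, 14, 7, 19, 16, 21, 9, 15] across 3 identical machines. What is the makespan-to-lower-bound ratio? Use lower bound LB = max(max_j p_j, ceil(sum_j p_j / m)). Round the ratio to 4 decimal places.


LPT order: [21, 19, 18, 16, 15, 14, 9, 7]
Machine loads after assignment: [35, 43, 41]
LPT makespan = 43
Lower bound = max(max_job, ceil(total/3)) = max(21, 40) = 40
Ratio = 43 / 40 = 1.075

1.075


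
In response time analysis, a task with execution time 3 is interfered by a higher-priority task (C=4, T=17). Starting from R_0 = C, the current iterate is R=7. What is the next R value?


R_next = C + ceil(R_prev / T_hp) * C_hp
ceil(7 / 17) = ceil(0.4118) = 1
Interference = 1 * 4 = 4
R_next = 3 + 4 = 7
R_next = R_prev, so the iteration has converged (response time = 7).

7


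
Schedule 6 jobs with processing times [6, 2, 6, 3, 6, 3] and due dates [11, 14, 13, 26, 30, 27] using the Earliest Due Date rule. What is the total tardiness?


Sort by due date (EDD order): [(6, 11), (6, 13), (2, 14), (3, 26), (3, 27), (6, 30)]
Compute completion times and tardiness:
  Job 1: p=6, d=11, C=6, tardiness=max(0,6-11)=0
  Job 2: p=6, d=13, C=12, tardiness=max(0,12-13)=0
  Job 3: p=2, d=14, C=14, tardiness=max(0,14-14)=0
  Job 4: p=3, d=26, C=17, tardiness=max(0,17-26)=0
  Job 5: p=3, d=27, C=20, tardiness=max(0,20-27)=0
  Job 6: p=6, d=30, C=26, tardiness=max(0,26-30)=0
Total tardiness = 0

0


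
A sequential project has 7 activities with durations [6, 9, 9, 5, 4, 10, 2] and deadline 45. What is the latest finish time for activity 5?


LF(activity 5) = deadline - sum of successor durations
Successors: activities 6 through 7 with durations [10, 2]
Sum of successor durations = 12
LF = 45 - 12 = 33

33


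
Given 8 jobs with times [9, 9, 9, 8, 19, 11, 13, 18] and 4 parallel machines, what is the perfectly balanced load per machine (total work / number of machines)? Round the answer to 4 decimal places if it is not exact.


Total processing time = 9 + 9 + 9 + 8 + 19 + 11 + 13 + 18 = 96
Number of machines = 4
Ideal balanced load = 96 / 4 = 24.0

24.0


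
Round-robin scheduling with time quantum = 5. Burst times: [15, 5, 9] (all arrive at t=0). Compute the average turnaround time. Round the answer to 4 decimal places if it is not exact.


Time quantum = 5
Execution trace:
  J1 runs 5 units, time = 5
  J2 runs 5 units, time = 10
  J3 runs 5 units, time = 15
  J1 runs 5 units, time = 20
  J3 runs 4 units, time = 24
  J1 runs 5 units, time = 29
Finish times: [29, 10, 24]
Average turnaround = 63/3 = 21.0

21.0


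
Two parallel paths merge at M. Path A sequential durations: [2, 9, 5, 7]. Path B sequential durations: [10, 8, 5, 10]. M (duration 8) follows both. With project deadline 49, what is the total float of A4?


Forward pass: ES(A4) = sum of predecessors on chain A = 16
EF = ES + duration = 16 + 7 = 23
Backward pass: LF(M) = deadline = 49; LS(M) = 49 - 8 = 41
LF(A4) = LS(M) - sum(successors on chain A) = 41 - 0 = 41
LS = LF - duration = 41 - 7 = 34
Total float = LS - ES = 34 - 16 = 18

18


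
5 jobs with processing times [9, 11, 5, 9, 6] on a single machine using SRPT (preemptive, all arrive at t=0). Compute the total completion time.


Since all jobs arrive at t=0, SRPT equals SPT ordering.
SPT order: [5, 6, 9, 9, 11]
Completion times:
  Job 1: p=5, C=5
  Job 2: p=6, C=11
  Job 3: p=9, C=20
  Job 4: p=9, C=29
  Job 5: p=11, C=40
Total completion time = 5 + 11 + 20 + 29 + 40 = 105

105


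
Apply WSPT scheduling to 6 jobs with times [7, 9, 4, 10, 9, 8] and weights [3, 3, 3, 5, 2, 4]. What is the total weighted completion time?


Compute p/w ratios and sort ascending (WSPT): [(4, 3), (10, 5), (8, 4), (7, 3), (9, 3), (9, 2)]
Compute weighted completion times:
  Job (p=4,w=3): C=4, w*C=3*4=12
  Job (p=10,w=5): C=14, w*C=5*14=70
  Job (p=8,w=4): C=22, w*C=4*22=88
  Job (p=7,w=3): C=29, w*C=3*29=87
  Job (p=9,w=3): C=38, w*C=3*38=114
  Job (p=9,w=2): C=47, w*C=2*47=94
Total weighted completion time = 465

465


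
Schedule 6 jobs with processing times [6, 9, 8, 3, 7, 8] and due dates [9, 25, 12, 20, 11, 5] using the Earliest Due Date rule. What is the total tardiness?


Sort by due date (EDD order): [(8, 5), (6, 9), (7, 11), (8, 12), (3, 20), (9, 25)]
Compute completion times and tardiness:
  Job 1: p=8, d=5, C=8, tardiness=max(0,8-5)=3
  Job 2: p=6, d=9, C=14, tardiness=max(0,14-9)=5
  Job 3: p=7, d=11, C=21, tardiness=max(0,21-11)=10
  Job 4: p=8, d=12, C=29, tardiness=max(0,29-12)=17
  Job 5: p=3, d=20, C=32, tardiness=max(0,32-20)=12
  Job 6: p=9, d=25, C=41, tardiness=max(0,41-25)=16
Total tardiness = 63

63


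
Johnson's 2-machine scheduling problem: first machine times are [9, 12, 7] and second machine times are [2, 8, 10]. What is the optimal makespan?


Apply Johnson's rule:
  Group 1 (a <= b): [(3, 7, 10)]
  Group 2 (a > b): [(2, 12, 8), (1, 9, 2)]
Optimal job order: [3, 2, 1]
Schedule:
  Job 3: M1 done at 7, M2 done at 17
  Job 2: M1 done at 19, M2 done at 27
  Job 1: M1 done at 28, M2 done at 30
Makespan = 30

30


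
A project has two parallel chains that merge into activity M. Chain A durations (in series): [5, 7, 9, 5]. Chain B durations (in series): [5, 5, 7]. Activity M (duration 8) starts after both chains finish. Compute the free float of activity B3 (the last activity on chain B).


ES(B3) = sum of predecessors on chain B = 10
EF(B3) = ES + duration = 10 + 7 = 17
Successor of B3 is M. ES(M) = max(sum(A), sum(B)) = max(26, 17) = 26
Free float = ES(successor) - EF(current) = 26 - 17 = 9

9


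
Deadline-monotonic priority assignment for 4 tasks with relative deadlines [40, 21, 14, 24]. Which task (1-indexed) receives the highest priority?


Sort tasks by relative deadline (ascending):
  Task 3: deadline = 14
  Task 2: deadline = 21
  Task 4: deadline = 24
  Task 1: deadline = 40
Priority order (highest first): [3, 2, 4, 1]
Highest priority task = 3

3


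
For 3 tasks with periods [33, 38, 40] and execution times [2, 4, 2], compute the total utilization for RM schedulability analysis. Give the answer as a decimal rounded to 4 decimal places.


Compute individual utilizations (exact fractions):
  Task 1: C/T = 2/33 (approx. 0.0606)
  Task 2: C/T = 4/38 = 2/19 (approx. 0.1053)
  Task 3: C/T = 2/40 = 1/20 (approx. 0.05)
Total utilization U = 2/33 + 2/19 + 1/20 = 2707/12540
Rounded to 4 decimal places: U = 0.2159
RM (Liu & Layland) bound for 3 tasks = 0.779763; compare with U = 2707/12540 (approx. 0.215869)
U <= bound, so schedulable by RM sufficient condition.

0.2159


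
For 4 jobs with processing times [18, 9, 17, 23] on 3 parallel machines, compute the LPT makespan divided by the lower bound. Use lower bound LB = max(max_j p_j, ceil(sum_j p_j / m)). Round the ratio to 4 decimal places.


LPT order: [23, 18, 17, 9]
Machine loads after assignment: [23, 18, 26]
LPT makespan = 26
Lower bound = max(max_job, ceil(total/3)) = max(23, 23) = 23
Ratio = 26 / 23 = 1.1304

1.1304


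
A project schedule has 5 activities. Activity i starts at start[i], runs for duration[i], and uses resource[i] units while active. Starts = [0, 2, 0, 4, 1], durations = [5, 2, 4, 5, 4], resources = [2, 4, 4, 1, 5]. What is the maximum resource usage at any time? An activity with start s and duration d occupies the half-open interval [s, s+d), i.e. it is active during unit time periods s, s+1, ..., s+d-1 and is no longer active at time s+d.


Each activity i is active on [start_i, start_i + duration_i).
Compute total resource usage per time slot:
  t=0: active resources = [2, 4], total = 6
  t=1: active resources = [2, 4, 5], total = 11
  t=2: active resources = [2, 4, 4, 5], total = 15
  t=3: active resources = [2, 4, 4, 5], total = 15
  t=4: active resources = [2, 1, 5], total = 8
  t=5: active resources = [1], total = 1
  t=6: active resources = [1], total = 1
  t=7: active resources = [1], total = 1
  t=8: active resources = [1], total = 1
Peak resource demand = 15

15


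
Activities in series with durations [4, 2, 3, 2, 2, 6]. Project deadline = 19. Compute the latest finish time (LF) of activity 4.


LF(activity 4) = deadline - sum of successor durations
Successors: activities 5 through 6 with durations [2, 6]
Sum of successor durations = 8
LF = 19 - 8 = 11

11


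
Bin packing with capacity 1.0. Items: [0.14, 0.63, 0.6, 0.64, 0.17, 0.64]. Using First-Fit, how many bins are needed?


Place items sequentially using First-Fit:
  Item 0.14 -> new Bin 1
  Item 0.63 -> Bin 1 (now 0.77)
  Item 0.6 -> new Bin 2
  Item 0.64 -> new Bin 3
  Item 0.17 -> Bin 1 (now 0.94)
  Item 0.64 -> new Bin 4
Total bins used = 4

4


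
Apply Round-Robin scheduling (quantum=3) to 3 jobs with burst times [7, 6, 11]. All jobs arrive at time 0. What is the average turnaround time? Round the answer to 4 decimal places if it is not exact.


Time quantum = 3
Execution trace:
  J1 runs 3 units, time = 3
  J2 runs 3 units, time = 6
  J3 runs 3 units, time = 9
  J1 runs 3 units, time = 12
  J2 runs 3 units, time = 15
  J3 runs 3 units, time = 18
  J1 runs 1 units, time = 19
  J3 runs 3 units, time = 22
  J3 runs 2 units, time = 24
Finish times: [19, 15, 24]
Average turnaround = 58/3 = 19.3333

19.3333


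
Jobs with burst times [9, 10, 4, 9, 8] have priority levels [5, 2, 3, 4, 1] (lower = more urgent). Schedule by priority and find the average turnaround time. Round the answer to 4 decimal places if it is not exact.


Sort by priority (ascending = highest first):
Order: [(1, 8), (2, 10), (3, 4), (4, 9), (5, 9)]
Completion times:
  Priority 1, burst=8, C=8
  Priority 2, burst=10, C=18
  Priority 3, burst=4, C=22
  Priority 4, burst=9, C=31
  Priority 5, burst=9, C=40
Average turnaround = 119/5 = 23.8

23.8


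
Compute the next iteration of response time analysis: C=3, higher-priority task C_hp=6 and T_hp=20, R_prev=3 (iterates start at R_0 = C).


R_next = C + ceil(R_prev / T_hp) * C_hp
ceil(3 / 20) = ceil(0.15) = 1
Interference = 1 * 6 = 6
R_next = 3 + 6 = 9

9


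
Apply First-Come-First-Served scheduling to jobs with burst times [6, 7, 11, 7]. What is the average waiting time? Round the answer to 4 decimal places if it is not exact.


FCFS order (as given): [6, 7, 11, 7]
Waiting times:
  Job 1: wait = 0
  Job 2: wait = 6
  Job 3: wait = 13
  Job 4: wait = 24
Sum of waiting times = 43
Average waiting time = 43/4 = 10.75

10.75


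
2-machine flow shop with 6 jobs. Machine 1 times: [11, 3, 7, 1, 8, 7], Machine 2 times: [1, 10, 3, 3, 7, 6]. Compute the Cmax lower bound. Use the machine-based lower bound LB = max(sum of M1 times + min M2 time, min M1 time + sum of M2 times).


LB1 = sum(M1 times) + min(M2 times) = 37 + 1 = 38
LB2 = min(M1 times) + sum(M2 times) = 1 + 30 = 31
Lower bound = max(LB1, LB2) = max(38, 31) = 38

38


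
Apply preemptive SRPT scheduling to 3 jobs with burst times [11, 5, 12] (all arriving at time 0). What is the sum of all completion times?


Since all jobs arrive at t=0, SRPT equals SPT ordering.
SPT order: [5, 11, 12]
Completion times:
  Job 1: p=5, C=5
  Job 2: p=11, C=16
  Job 3: p=12, C=28
Total completion time = 5 + 16 + 28 = 49

49


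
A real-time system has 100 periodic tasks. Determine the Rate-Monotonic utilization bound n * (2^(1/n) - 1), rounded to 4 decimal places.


Compute 2^(1/100) = 1.0069555501
Subtract 1: 1.0069555501 - 1 = 0.0069555501
Multiply by n: 100 * 0.0069555501 = 0.6955550100
Round to 4 dp: 0.6956

0.6956


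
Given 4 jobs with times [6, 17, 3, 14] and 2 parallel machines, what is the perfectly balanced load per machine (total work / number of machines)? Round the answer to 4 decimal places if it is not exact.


Total processing time = 6 + 17 + 3 + 14 = 40
Number of machines = 2
Ideal balanced load = 40 / 2 = 20.0

20.0


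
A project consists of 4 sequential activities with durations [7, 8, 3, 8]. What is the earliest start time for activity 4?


Activity 4 starts after activities 1 through 3 complete.
Predecessor durations: [7, 8, 3]
ES = 7 + 8 + 3 = 18

18


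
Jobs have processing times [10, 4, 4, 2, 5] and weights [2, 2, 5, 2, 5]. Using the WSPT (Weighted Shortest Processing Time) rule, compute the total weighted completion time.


Compute p/w ratios and sort ascending (WSPT): [(4, 5), (2, 2), (5, 5), (4, 2), (10, 2)]
Compute weighted completion times:
  Job (p=4,w=5): C=4, w*C=5*4=20
  Job (p=2,w=2): C=6, w*C=2*6=12
  Job (p=5,w=5): C=11, w*C=5*11=55
  Job (p=4,w=2): C=15, w*C=2*15=30
  Job (p=10,w=2): C=25, w*C=2*25=50
Total weighted completion time = 167

167


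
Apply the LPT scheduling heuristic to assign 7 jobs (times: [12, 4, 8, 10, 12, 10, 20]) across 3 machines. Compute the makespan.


Sort jobs in decreasing order (LPT): [20, 12, 12, 10, 10, 8, 4]
Assign each job to the least loaded machine:
  Machine 1: jobs [20, 8], load = 28
  Machine 2: jobs [12, 10, 4], load = 26
  Machine 3: jobs [12, 10], load = 22
Makespan = max load = 28

28


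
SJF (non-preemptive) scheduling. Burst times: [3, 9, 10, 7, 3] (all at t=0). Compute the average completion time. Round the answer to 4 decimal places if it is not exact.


SJF order (ascending): [3, 3, 7, 9, 10]
Completion times:
  Job 1: burst=3, C=3
  Job 2: burst=3, C=6
  Job 3: burst=7, C=13
  Job 4: burst=9, C=22
  Job 5: burst=10, C=32
Average completion = 76/5 = 15.2

15.2


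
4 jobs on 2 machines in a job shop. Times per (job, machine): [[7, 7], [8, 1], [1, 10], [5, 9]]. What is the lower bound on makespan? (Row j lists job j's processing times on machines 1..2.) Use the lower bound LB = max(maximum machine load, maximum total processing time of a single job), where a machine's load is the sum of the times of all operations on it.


Machine loads:
  Machine 1: 7 + 8 + 1 + 5 = 21
  Machine 2: 7 + 1 + 10 + 9 = 27
Max machine load = 27
Job totals:
  Job 1: 14
  Job 2: 9
  Job 3: 11
  Job 4: 14
Max job total = 14
Lower bound = max(27, 14) = 27

27


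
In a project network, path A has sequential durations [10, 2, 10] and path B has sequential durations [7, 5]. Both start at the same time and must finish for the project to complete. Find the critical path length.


Path A total = 10 + 2 + 10 = 22
Path B total = 7 + 5 = 12
Critical path = longest path = max(22, 12) = 22

22


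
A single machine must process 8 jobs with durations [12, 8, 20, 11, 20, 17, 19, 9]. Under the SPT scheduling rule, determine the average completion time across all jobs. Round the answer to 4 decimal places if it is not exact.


Sort jobs by processing time (SPT order): [8, 9, 11, 12, 17, 19, 20, 20]
Compute completion times sequentially:
  Job 1: processing = 8, completes at 8
  Job 2: processing = 9, completes at 17
  Job 3: processing = 11, completes at 28
  Job 4: processing = 12, completes at 40
  Job 5: processing = 17, completes at 57
  Job 6: processing = 19, completes at 76
  Job 7: processing = 20, completes at 96
  Job 8: processing = 20, completes at 116
Sum of completion times = 438
Average completion time = 438/8 = 54.75

54.75


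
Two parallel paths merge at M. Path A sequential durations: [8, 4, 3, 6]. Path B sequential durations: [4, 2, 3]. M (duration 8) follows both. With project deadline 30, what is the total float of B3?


Forward pass: ES(B3) = sum of predecessors on chain B = 6
EF = ES + duration = 6 + 3 = 9
Backward pass: LF(M) = deadline = 30; LS(M) = 30 - 8 = 22
LF(B3) = LS(M) - sum(successors on chain B) = 22 - 0 = 22
LS = LF - duration = 22 - 3 = 19
Total float = LS - ES = 19 - 6 = 13

13


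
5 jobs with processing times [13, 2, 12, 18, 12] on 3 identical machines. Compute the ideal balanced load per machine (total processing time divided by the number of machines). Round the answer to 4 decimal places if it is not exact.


Total processing time = 13 + 2 + 12 + 18 + 12 = 57
Number of machines = 3
Ideal balanced load = 57 / 3 = 19.0

19.0


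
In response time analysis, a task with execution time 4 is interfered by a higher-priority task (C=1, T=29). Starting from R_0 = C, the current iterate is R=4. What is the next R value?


R_next = C + ceil(R_prev / T_hp) * C_hp
ceil(4 / 29) = ceil(0.1379) = 1
Interference = 1 * 1 = 1
R_next = 4 + 1 = 5

5


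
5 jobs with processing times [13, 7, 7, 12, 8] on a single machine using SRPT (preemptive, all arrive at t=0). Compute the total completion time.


Since all jobs arrive at t=0, SRPT equals SPT ordering.
SPT order: [7, 7, 8, 12, 13]
Completion times:
  Job 1: p=7, C=7
  Job 2: p=7, C=14
  Job 3: p=8, C=22
  Job 4: p=12, C=34
  Job 5: p=13, C=47
Total completion time = 7 + 14 + 22 + 34 + 47 = 124

124


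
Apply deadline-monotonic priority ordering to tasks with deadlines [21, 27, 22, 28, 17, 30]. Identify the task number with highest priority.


Sort tasks by relative deadline (ascending):
  Task 5: deadline = 17
  Task 1: deadline = 21
  Task 3: deadline = 22
  Task 2: deadline = 27
  Task 4: deadline = 28
  Task 6: deadline = 30
Priority order (highest first): [5, 1, 3, 2, 4, 6]
Highest priority task = 5

5


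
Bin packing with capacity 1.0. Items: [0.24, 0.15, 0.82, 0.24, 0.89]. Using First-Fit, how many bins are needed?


Place items sequentially using First-Fit:
  Item 0.24 -> new Bin 1
  Item 0.15 -> Bin 1 (now 0.39)
  Item 0.82 -> new Bin 2
  Item 0.24 -> Bin 1 (now 0.63)
  Item 0.89 -> new Bin 3
Total bins used = 3

3


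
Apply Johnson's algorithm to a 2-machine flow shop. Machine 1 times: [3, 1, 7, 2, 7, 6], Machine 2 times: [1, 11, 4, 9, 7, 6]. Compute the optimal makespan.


Apply Johnson's rule:
  Group 1 (a <= b): [(2, 1, 11), (4, 2, 9), (6, 6, 6), (5, 7, 7)]
  Group 2 (a > b): [(3, 7, 4), (1, 3, 1)]
Optimal job order: [2, 4, 6, 5, 3, 1]
Schedule:
  Job 2: M1 done at 1, M2 done at 12
  Job 4: M1 done at 3, M2 done at 21
  Job 6: M1 done at 9, M2 done at 27
  Job 5: M1 done at 16, M2 done at 34
  Job 3: M1 done at 23, M2 done at 38
  Job 1: M1 done at 26, M2 done at 39
Makespan = 39

39


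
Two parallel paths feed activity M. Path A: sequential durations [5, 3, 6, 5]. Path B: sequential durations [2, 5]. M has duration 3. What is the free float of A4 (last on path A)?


ES(A4) = sum of predecessors on chain A = 14
EF(A4) = ES + duration = 14 + 5 = 19
Successor of A4 is M. ES(M) = max(sum(A), sum(B)) = max(19, 7) = 19
Free float = ES(successor) - EF(current) = 19 - 19 = 0

0


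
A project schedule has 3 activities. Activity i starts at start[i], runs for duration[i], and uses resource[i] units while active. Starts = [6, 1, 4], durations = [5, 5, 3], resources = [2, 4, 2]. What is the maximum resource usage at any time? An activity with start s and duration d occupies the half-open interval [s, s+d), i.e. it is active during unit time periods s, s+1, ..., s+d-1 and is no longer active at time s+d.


Each activity i is active on [start_i, start_i + duration_i).
Compute total resource usage per time slot:
  t=0: active resources = [], total = 0
  t=1: active resources = [4], total = 4
  t=2: active resources = [4], total = 4
  t=3: active resources = [4], total = 4
  t=4: active resources = [4, 2], total = 6
  t=5: active resources = [4, 2], total = 6
  t=6: active resources = [2, 2], total = 4
  t=7: active resources = [2], total = 2
  t=8: active resources = [2], total = 2
  t=9: active resources = [2], total = 2
  t=10: active resources = [2], total = 2
Peak resource demand = 6

6


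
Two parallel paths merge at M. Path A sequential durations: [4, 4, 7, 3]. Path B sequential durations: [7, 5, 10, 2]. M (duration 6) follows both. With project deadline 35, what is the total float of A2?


Forward pass: ES(A2) = sum of predecessors on chain A = 4
EF = ES + duration = 4 + 4 = 8
Backward pass: LF(M) = deadline = 35; LS(M) = 35 - 6 = 29
LF(A2) = LS(M) - sum(successors on chain A) = 29 - 10 = 19
LS = LF - duration = 19 - 4 = 15
Total float = LS - ES = 15 - 4 = 11

11


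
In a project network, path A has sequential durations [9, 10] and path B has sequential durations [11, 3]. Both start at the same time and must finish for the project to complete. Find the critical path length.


Path A total = 9 + 10 = 19
Path B total = 11 + 3 = 14
Critical path = longest path = max(19, 14) = 19

19


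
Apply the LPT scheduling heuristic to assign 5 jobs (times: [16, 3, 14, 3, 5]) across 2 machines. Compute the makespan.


Sort jobs in decreasing order (LPT): [16, 14, 5, 3, 3]
Assign each job to the least loaded machine:
  Machine 1: jobs [16, 3, 3], load = 22
  Machine 2: jobs [14, 5], load = 19
Makespan = max load = 22

22


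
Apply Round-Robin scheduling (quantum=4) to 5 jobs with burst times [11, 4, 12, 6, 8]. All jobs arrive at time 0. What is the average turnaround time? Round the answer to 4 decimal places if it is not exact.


Time quantum = 4
Execution trace:
  J1 runs 4 units, time = 4
  J2 runs 4 units, time = 8
  J3 runs 4 units, time = 12
  J4 runs 4 units, time = 16
  J5 runs 4 units, time = 20
  J1 runs 4 units, time = 24
  J3 runs 4 units, time = 28
  J4 runs 2 units, time = 30
  J5 runs 4 units, time = 34
  J1 runs 3 units, time = 37
  J3 runs 4 units, time = 41
Finish times: [37, 8, 41, 30, 34]
Average turnaround = 150/5 = 30.0

30.0


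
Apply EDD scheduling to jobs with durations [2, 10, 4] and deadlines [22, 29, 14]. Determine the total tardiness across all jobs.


Sort by due date (EDD order): [(4, 14), (2, 22), (10, 29)]
Compute completion times and tardiness:
  Job 1: p=4, d=14, C=4, tardiness=max(0,4-14)=0
  Job 2: p=2, d=22, C=6, tardiness=max(0,6-22)=0
  Job 3: p=10, d=29, C=16, tardiness=max(0,16-29)=0
Total tardiness = 0

0


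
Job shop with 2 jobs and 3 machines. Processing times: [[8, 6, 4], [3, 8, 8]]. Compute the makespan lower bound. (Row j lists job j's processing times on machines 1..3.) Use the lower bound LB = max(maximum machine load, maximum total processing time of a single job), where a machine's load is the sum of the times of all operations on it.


Machine loads:
  Machine 1: 8 + 3 = 11
  Machine 2: 6 + 8 = 14
  Machine 3: 4 + 8 = 12
Max machine load = 14
Job totals:
  Job 1: 18
  Job 2: 19
Max job total = 19
Lower bound = max(14, 19) = 19

19


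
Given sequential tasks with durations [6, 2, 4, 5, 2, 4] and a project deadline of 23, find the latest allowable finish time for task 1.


LF(activity 1) = deadline - sum of successor durations
Successors: activities 2 through 6 with durations [2, 4, 5, 2, 4]
Sum of successor durations = 17
LF = 23 - 17 = 6

6


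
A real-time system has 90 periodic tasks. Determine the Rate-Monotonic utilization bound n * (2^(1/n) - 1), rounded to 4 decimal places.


Compute 2^(1/90) = 1.0077313692
Subtract 1: 1.0077313692 - 1 = 0.0077313692
Multiply by n: 90 * 0.0077313692 = 0.6958232280
Round to 4 dp: 0.6958

0.6958


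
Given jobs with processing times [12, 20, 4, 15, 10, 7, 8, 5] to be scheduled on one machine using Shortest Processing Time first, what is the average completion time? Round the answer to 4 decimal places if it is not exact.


Sort jobs by processing time (SPT order): [4, 5, 7, 8, 10, 12, 15, 20]
Compute completion times sequentially:
  Job 1: processing = 4, completes at 4
  Job 2: processing = 5, completes at 9
  Job 3: processing = 7, completes at 16
  Job 4: processing = 8, completes at 24
  Job 5: processing = 10, completes at 34
  Job 6: processing = 12, completes at 46
  Job 7: processing = 15, completes at 61
  Job 8: processing = 20, completes at 81
Sum of completion times = 275
Average completion time = 275/8 = 34.375

34.375


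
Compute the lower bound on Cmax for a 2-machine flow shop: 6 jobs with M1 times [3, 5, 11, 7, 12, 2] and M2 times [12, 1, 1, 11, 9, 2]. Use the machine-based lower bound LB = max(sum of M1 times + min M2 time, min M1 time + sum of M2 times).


LB1 = sum(M1 times) + min(M2 times) = 40 + 1 = 41
LB2 = min(M1 times) + sum(M2 times) = 2 + 36 = 38
Lower bound = max(LB1, LB2) = max(41, 38) = 41

41


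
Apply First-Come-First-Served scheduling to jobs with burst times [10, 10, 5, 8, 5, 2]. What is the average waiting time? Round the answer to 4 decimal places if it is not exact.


FCFS order (as given): [10, 10, 5, 8, 5, 2]
Waiting times:
  Job 1: wait = 0
  Job 2: wait = 10
  Job 3: wait = 20
  Job 4: wait = 25
  Job 5: wait = 33
  Job 6: wait = 38
Sum of waiting times = 126
Average waiting time = 126/6 = 21.0

21.0


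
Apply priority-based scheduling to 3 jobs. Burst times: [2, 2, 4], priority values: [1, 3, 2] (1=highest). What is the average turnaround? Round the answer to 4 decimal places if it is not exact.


Sort by priority (ascending = highest first):
Order: [(1, 2), (2, 4), (3, 2)]
Completion times:
  Priority 1, burst=2, C=2
  Priority 2, burst=4, C=6
  Priority 3, burst=2, C=8
Average turnaround = 16/3 = 5.3333

5.3333


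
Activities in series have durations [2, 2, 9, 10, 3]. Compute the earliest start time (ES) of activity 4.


Activity 4 starts after activities 1 through 3 complete.
Predecessor durations: [2, 2, 9]
ES = 2 + 2 + 9 = 13

13


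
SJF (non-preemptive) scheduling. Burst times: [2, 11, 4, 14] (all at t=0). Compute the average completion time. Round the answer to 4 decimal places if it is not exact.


SJF order (ascending): [2, 4, 11, 14]
Completion times:
  Job 1: burst=2, C=2
  Job 2: burst=4, C=6
  Job 3: burst=11, C=17
  Job 4: burst=14, C=31
Average completion = 56/4 = 14.0

14.0


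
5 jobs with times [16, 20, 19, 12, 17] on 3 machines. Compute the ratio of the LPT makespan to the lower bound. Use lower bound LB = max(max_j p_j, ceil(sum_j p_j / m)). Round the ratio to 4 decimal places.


LPT order: [20, 19, 17, 16, 12]
Machine loads after assignment: [20, 31, 33]
LPT makespan = 33
Lower bound = max(max_job, ceil(total/3)) = max(20, 28) = 28
Ratio = 33 / 28 = 1.1786

1.1786
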